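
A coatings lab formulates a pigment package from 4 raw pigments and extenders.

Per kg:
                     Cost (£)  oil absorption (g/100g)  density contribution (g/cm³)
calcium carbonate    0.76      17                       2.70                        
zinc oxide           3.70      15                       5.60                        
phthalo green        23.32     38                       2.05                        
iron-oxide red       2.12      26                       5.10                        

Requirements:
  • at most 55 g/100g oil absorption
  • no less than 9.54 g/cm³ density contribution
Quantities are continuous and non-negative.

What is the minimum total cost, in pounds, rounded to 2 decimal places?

Set it up as a linear program. Let x1 = kg of calcium carbonate, x2 = kg of zinc oxide, x3 = kg of phthalo green, x4 = kg of iron-oxide red.
Minimize 0.76x1 + 3.7x2 + 23.32x3 + 2.12x4 with:
  17x1 + 15x2 + 38x3 + 26x4 ≤ 55   (oil absorption)
  2.7x1 + 5.6x2 + 2.05x3 + 5.1x4 ≥ 9.54   (density contribution)
  x1, x2, x3, x4 ≥ 0.
The minimum-cost mix takes nothing from phthalo green, iron-oxide red — only calcium carbonate, zinc oxide. Binding constraints: oil absorption and density contribution.
Solving gives x1 = 3.015, x2 = 0.2501.
Total cost: 0.76·3.015 + 3.7·0.2501 = 3.2168.

£3.22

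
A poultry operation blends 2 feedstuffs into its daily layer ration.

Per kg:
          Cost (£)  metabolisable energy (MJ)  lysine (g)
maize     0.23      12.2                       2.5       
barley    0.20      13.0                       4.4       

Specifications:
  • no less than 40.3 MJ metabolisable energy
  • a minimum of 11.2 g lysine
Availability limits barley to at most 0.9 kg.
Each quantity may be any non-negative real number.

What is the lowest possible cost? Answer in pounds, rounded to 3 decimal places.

£0.846

This is a linear program. Let x1 = kg of maize, x2 = kg of barley.
Minimise 0.23x1 + 0.2x2 subject to:
  12.2x1 + 13x2 ≥ 40.3   (metabolisable energy)
  2.5x1 + 4.4x2 ≥ 11.2   (lysine)
  x2 ≤ 0.9
  x1, x2 ≥ 0.
Both inputs are positive at the optimum. Binding constraints: lysine and the barley cap.
That vertex is x1 = 2.896, x2 = 0.9.
Cost = 0.23·2.896 + 0.2·0.9 = 0.84608.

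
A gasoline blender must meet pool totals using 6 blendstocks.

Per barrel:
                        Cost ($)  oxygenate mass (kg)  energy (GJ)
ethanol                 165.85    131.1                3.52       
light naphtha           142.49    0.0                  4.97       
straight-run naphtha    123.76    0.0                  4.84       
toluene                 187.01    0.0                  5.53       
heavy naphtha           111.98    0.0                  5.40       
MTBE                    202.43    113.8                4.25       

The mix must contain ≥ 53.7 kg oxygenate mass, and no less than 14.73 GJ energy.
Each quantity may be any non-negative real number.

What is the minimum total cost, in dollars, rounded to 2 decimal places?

$343.49

Set it up as a linear program. Let x1 = barrels of ethanol, x2 = barrels of light naphtha, x3 = barrels of straight-run naphtha, x4 = barrels of toluene, x5 = barrels of heavy naphtha, x6 = barrels of MTBE.
Minimize 165.85x1 + 142.49x2 + 123.76x3 + 187.01x4 + 111.98x5 + 202.43x6 s.t.:
  131.1x1 + 113.8x6 ≥ 53.7   (oxygenate mass)
  3.52x1 + 4.97x2 + 4.84x3 + 5.53x4 + 5.4x5 + 4.25x6 ≥ 14.73   (energy)
  x1, x2, x3, x4, x5, x6 ≥ 0.
The cheapest feasible vertex uses only ethanol, heavy naphtha; light naphtha, straight-run naphtha, toluene, MTBE are not used. The oxygenate mass and energy requirements are met with equality.
Optimal quantities: ethanol = 0.40961 barrels, heavy naphtha = 2.4608 barrels.
Total cost: 165.85·0.40961 + 111.98·2.4608 = 343.4942.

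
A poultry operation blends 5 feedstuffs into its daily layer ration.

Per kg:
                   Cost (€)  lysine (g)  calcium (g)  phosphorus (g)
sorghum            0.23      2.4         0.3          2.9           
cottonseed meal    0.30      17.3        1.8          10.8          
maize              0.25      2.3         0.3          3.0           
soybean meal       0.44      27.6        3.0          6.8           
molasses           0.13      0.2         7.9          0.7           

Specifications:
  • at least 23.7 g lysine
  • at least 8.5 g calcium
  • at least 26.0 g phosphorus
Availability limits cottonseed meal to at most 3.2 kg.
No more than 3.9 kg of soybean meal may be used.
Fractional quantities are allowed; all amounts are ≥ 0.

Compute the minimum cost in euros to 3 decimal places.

Set it up as a linear program. Let x1 = kg of sorghum, x2 = kg of cottonseed meal, x3 = kg of maize, x4 = kg of soybean meal, x5 = kg of molasses.
min 0.23x1 + 0.3x2 + 0.25x3 + 0.44x4 + 0.13x5 s.t.:
  2.4x1 + 17.3x2 + 2.3x3 + 27.6x4 + 0.2x5 ≥ 23.7   (lysine)
  0.3x1 + 1.8x2 + 0.3x3 + 3x4 + 7.9x5 ≥ 8.5   (calcium)
  2.9x1 + 10.8x2 + 3x3 + 6.8x4 + 0.7x5 ≥ 26   (phosphorus)
  x2 ≤ 3.2
  x4 ≤ 3.9
  x1, x2, x3, x4, x5 ≥ 0.
The optimal basis is {cottonseed meal, molasses}; sorghum, maize, soybean meal drop out. Binding constraints: calcium and phosphorus.
So cottonseed meal = 2.373 kg, molasses = 0.5353 kg.
Objective = 0.3·2.373 + 0.13·0.5353 = 0.78149.

€0.781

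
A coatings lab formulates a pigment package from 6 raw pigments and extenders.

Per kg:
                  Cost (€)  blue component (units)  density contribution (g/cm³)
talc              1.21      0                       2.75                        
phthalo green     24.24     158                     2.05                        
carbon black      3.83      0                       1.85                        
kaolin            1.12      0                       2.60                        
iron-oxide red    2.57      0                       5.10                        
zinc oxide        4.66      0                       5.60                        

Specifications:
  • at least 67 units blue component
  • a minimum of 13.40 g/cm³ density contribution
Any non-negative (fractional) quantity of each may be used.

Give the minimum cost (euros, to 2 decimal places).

Set it up as a linear program. Let x1 = kg of talc, x2 = kg of phthalo green, x3 = kg of carbon black, x4 = kg of kaolin, x5 = kg of iron-oxide red, x6 = kg of zinc oxide.
Minimise 1.21x1 + 24.24x2 + 3.83x3 + 1.12x4 + 2.57x5 + 4.66x6 subject to:
  158x2 ≥ 67   (blue component)
  2.75x1 + 2.05x2 + 1.85x3 + 2.6x4 + 5.1x5 + 5.6x6 ≥ 13.4   (density contribution)
  x1, x2, x3, x4, x5, x6 ≥ 0.
The minimum-cost mix takes nothing from talc, carbon black, iron-oxide red, zinc oxide — only phthalo green, kaolin. Binding constraints: blue component and density contribution.
So phthalo green = 0.4241 kg, kaolin = 4.819 kg.
Cost = 24.24·0.4241 + 1.12·4.819 = 15.6775.

€15.68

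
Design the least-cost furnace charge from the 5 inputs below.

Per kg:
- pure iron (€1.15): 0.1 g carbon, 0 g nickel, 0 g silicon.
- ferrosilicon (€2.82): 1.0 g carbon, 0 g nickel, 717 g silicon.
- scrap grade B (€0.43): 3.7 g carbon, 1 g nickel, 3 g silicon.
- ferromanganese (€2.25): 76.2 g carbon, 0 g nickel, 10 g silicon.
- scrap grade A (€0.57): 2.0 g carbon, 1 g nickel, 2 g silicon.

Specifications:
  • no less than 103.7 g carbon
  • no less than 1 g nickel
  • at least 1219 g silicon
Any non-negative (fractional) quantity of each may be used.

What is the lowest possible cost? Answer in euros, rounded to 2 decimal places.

€8.07

Set it up as a linear program. Let x1 = kg of pure iron, x2 = kg of ferrosilicon, x3 = kg of scrap grade B, x4 = kg of ferromanganese, x5 = kg of scrap grade A.
min 1.15x1 + 2.82x2 + 0.43x3 + 2.25x4 + 0.57x5 subject to:
  0.1x1 + 1x2 + 3.7x3 + 76.2x4 + 2x5 ≥ 103.7   (carbon)
  1x3 + 1x5 ≥ 1   (nickel)
  717x2 + 3x3 + 10x4 + 2x5 ≥ 1219   (silicon)
  x1, x2, x3, x4, x5 ≥ 0.
The optimal basis is {ferrosilicon, scrap grade B, ferromanganese}; pure iron, scrap grade A drop out. The carbon, nickel, silicon requirements are met with equality.
Solving gives x2 = 1.678, x3 = 1, x4 = 1.2903.
Objective = 2.82·1.678 + 0.43·1 + 2.25·1.2903 = 8.0651.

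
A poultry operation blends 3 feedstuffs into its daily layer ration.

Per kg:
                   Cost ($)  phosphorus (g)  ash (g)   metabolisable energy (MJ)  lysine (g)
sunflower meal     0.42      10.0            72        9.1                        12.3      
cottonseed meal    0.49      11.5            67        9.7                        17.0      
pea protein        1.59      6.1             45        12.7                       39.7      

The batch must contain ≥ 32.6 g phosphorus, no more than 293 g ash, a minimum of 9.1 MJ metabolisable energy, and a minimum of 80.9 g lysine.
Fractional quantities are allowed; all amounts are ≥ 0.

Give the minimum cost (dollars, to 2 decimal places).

This is a linear program. Let x1 = kg of sunflower meal, x2 = kg of cottonseed meal, x3 = kg of pea protein.
Minimize 0.42x1 + 0.49x2 + 1.59x3 s.t.:
  10x1 + 11.5x2 + 6.1x3 ≥ 32.6   (phosphorus)
  72x1 + 67x2 + 45x3 ≤ 293   (ash)
  9.1x1 + 9.7x2 + 12.7x3 ≥ 9.1   (metabolisable energy)
  12.3x1 + 17x2 + 39.7x3 ≥ 80.9   (lysine)
  x1, x2, x3 ≥ 0.
At the optimum only cottonseed meal, pea protein are positive (sunflower meal = 0). There the ash and lysine constraints are tight.
Solving gives x2 = 4.2174, x3 = 0.23183.
Objective = 0.49·4.2174 + 1.59·0.23183 = 2.4351.

$2.44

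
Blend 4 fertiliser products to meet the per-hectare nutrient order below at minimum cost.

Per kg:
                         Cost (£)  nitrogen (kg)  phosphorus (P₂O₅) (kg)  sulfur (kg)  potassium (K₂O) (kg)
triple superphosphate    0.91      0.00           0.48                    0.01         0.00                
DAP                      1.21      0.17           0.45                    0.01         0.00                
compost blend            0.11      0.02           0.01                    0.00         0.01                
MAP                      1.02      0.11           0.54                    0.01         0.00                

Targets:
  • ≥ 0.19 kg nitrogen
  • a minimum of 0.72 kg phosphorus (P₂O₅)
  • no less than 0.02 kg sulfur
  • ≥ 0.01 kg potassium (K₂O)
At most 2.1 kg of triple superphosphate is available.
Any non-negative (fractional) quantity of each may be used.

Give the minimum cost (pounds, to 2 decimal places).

£2.10

Let x1 = kg of triple superphosphate, x2 = kg of DAP, x3 = kg of compost blend, x4 = kg of MAP.
Minimize 0.91x1 + 1.21x2 + 0.11x3 + 1.02x4 subject to:
  0.17x2 + 0.02x3 + 0.11x4 ≥ 0.19   (nitrogen)
  0.48x1 + 0.45x2 + 0.01x3 + 0.54x4 ≥ 0.72   (phosphorus (P₂O₅))
  0.01x1 + 0.01x2 + 0.01x4 ≥ 0.02   (sulfur)
  0.01x3 ≥ 0.01   (potassium (K₂O))
  x1 ≤ 2.1
  x1, x2, x3, x4 ≥ 0.
The cheapest feasible vertex uses only triple superphosphate, compost blend, MAP; DAP is not used. Binding constraints: nitrogen, sulfur, potassium (K₂O).
Solving gives x1 = 0.4545, x3 = 1, x4 = 1.545.
Total cost: 0.91·0.4545 + 0.11·1 + 1.02·1.545 = 2.0995.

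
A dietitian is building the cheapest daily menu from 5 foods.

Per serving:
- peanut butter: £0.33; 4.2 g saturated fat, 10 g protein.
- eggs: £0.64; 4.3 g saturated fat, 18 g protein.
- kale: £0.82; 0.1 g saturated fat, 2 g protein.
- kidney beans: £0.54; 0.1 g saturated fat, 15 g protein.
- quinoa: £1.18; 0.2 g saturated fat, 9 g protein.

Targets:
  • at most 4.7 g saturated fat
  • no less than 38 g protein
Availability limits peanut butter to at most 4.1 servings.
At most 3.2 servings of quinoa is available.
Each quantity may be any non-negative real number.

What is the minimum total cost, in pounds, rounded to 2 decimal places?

£1.34

Let x1 = servings of peanut butter, x2 = servings of eggs, x3 = servings of kale, x4 = servings of kidney beans, x5 = servings of quinoa.
min 0.33x1 + 0.64x2 + 0.82x3 + 0.54x4 + 1.18x5 subject to:
  4.2x1 + 4.3x2 + 0.1x3 + 0.1x4 + 0.2x5 ≤ 4.7   (saturated fat)
  10x1 + 18x2 + 2x3 + 15x4 + 9x5 ≥ 38   (protein)
  x1 ≤ 4.1
  x5 ≤ 3.2
  x1, x2, x3, x4, x5 ≥ 0.
The cheapest feasible vertex uses only peanut butter, kidney beans; eggs, kale, quinoa are not used. The saturated fat and protein requirements are met with equality.
So peanut butter = 1.076 servings, kidney beans = 1.816 servings.
Hence cost = 0.33·1.076 + 0.54·1.816 = £1.3357.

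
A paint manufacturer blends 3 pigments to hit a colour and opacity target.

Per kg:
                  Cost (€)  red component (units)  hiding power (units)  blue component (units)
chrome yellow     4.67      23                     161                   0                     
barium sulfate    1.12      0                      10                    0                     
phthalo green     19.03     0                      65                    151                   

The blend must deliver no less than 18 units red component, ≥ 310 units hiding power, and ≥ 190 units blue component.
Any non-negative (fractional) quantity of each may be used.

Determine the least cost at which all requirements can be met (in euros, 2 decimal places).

Let x1 = kg of chrome yellow, x2 = kg of barium sulfate, x3 = kg of phthalo green.
Minimize 4.67x1 + 1.12x2 + 19.03x3 s.t.:
  23x1 ≥ 18   (red component)
  161x1 + 10x2 + 65x3 ≥ 310   (hiding power)
  151x3 ≥ 190   (blue component)
  x1, x2, x3 ≥ 0.
At the optimum only chrome yellow, phthalo green are positive (barium sulfate = 0). Binding constraints: hiding power and blue component.
Optimal quantities: chrome yellow = 1.417 kg, phthalo green = 1.258 kg.
Cost = 4.67·1.417 + 19.03·1.258 = 30.5571.

€30.56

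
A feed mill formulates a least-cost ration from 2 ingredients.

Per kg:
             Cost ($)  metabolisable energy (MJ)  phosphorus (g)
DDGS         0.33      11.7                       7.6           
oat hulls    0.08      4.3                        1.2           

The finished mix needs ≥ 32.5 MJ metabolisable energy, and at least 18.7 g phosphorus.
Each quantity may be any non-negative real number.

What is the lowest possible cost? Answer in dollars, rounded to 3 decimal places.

$0.854

Treat it as an LP. Let x1 = kg of DDGS, x2 = kg of oat hulls.
min 0.33x1 + 0.08x2 s.t.:
  11.7x1 + 4.3x2 ≥ 32.5   (metabolisable energy)
  7.6x1 + 1.2x2 ≥ 18.7   (phosphorus)
  x1, x2 ≥ 0.
Both inputs are positive at the optimum. Binding constraints: metabolisable energy and phosphorus.
So DDGS = 2.222 kg, oat hulls = 1.513 kg.
Hence cost = 0.33·2.222 + 0.08·1.513 = $0.85430.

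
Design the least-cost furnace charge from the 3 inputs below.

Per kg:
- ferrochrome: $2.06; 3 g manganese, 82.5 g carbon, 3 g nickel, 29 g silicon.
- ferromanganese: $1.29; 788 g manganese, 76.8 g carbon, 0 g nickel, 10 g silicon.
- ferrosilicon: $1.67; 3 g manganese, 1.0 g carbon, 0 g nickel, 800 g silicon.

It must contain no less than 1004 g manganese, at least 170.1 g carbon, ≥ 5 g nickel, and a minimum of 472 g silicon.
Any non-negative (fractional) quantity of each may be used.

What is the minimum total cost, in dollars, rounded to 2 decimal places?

$5.92

Let x1 = kg of ferrochrome, x2 = kg of ferromanganese, x3 = kg of ferrosilicon.
Minimise 2.06x1 + 1.29x2 + 1.67x3 with:
  3x1 + 788x2 + 3x3 ≥ 1004   (manganese)
  82.5x1 + 76.8x2 + 1x3 ≥ 170.1   (carbon)
  3x1 ≥ 5   (nickel)
  29x1 + 10x2 + 800x3 ≥ 472   (silicon)
  x1, x2, x3 ≥ 0.
The optimal mix uses every input. There the manganese, nickel, silicon constraints are tight.
That vertex is x1 = 1.6667, x2 = 1.2658, x3 = 0.51376.
Hence cost = 2.06·1.6667 + 1.29·1.2658 + 1.67·0.51376 = $5.9243.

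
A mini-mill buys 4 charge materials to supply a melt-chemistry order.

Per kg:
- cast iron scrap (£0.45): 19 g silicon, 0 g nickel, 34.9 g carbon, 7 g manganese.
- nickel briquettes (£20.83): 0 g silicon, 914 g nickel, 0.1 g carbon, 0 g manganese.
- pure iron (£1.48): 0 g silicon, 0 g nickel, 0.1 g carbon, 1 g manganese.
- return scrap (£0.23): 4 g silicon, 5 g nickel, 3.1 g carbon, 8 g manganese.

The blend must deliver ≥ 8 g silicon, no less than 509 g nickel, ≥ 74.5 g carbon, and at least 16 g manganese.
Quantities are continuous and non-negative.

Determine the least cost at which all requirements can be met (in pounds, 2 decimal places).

£12.57

Set it up as a linear program. Let x1 = kg of cast iron scrap, x2 = kg of nickel briquettes, x3 = kg of pure iron, x4 = kg of return scrap.
Minimise 0.45x1 + 20.83x2 + 1.48x3 + 0.23x4 with:
  19x1 + 4x4 ≥ 8   (silicon)
  914x2 + 5x4 ≥ 509   (nickel)
  34.9x1 + 0.1x2 + 0.1x3 + 3.1x4 ≥ 74.5   (carbon)
  7x1 + 1x3 + 8x4 ≥ 16   (manganese)
  x1, x2, x3, x4 ≥ 0.
The minimum-cost mix takes nothing from pure iron — only cast iron scrap, nickel briquettes, return scrap. The nickel, carbon, manganese requirements are met with equality.
So cast iron scrap = 2.12 kg, nickel briquettes = 0.5561 kg, return scrap = 0.1448 kg.
Cost = 0.45·2.12 + 20.83·0.5561 + 0.23·0.1448 = 12.5709.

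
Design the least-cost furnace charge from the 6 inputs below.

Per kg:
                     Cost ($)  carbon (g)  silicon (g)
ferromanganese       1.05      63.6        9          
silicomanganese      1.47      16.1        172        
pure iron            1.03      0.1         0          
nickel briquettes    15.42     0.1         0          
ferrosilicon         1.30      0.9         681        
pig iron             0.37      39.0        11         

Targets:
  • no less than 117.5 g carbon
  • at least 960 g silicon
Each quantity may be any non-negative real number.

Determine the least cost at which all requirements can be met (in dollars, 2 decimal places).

$2.87

Treat it as an LP. Let x1 = kg of ferromanganese, x2 = kg of silicomanganese, x3 = kg of pure iron, x4 = kg of nickel briquettes, x5 = kg of ferrosilicon, x6 = kg of pig iron.
min 1.05x1 + 1.47x2 + 1.03x3 + 15.42x4 + 1.3x5 + 0.37x6 subject to:
  63.6x1 + 16.1x2 + 0.1x3 + 0.1x4 + 0.9x5 + 39x6 ≥ 117.5   (carbon)
  9x1 + 172x2 + 681x5 + 11x6 ≥ 960   (silicon)
  x1, x2, x3, x4, x5, x6 ≥ 0.
The minimum-cost mix takes nothing from ferromanganese, silicomanganese, pure iron, nickel briquettes — only ferrosilicon, pig iron. Binding constraints: carbon and silicon.
Solving gives x5 = 1.362, x6 = 2.981.
Total cost: 1.3·1.362 + 0.37·2.981 = 2.8736.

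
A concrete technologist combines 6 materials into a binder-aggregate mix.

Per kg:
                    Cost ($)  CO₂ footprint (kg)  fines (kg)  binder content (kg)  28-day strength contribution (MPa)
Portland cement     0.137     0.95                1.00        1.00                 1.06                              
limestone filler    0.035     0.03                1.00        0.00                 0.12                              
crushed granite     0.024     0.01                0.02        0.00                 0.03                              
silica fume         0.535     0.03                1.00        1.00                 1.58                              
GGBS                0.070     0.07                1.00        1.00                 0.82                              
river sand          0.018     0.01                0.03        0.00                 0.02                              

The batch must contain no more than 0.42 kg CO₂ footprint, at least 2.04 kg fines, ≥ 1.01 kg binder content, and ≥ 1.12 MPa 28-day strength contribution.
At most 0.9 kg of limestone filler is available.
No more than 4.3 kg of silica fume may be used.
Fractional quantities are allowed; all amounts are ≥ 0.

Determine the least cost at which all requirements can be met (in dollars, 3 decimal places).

Let x1 = kg of Portland cement, x2 = kg of limestone filler, x3 = kg of crushed granite, x4 = kg of silica fume, x5 = kg of GGBS, x6 = kg of river sand.
Minimise 0.137x1 + 0.035x2 + 0.024x3 + 0.535x4 + 0.07x5 + 0.018x6 subject to:
  0.95x1 + 0.03x2 + 0.01x3 + 0.03x4 + 0.07x5 + 0.01x6 ≤ 0.42   (CO₂ footprint)
  1x1 + 1x2 + 0.02x3 + 1x4 + 1x5 + 0.03x6 ≥ 2.04   (fines)
  1x1 + 1x4 + 1x5 ≥ 1.01   (binder content)
  1.06x1 + 0.12x2 + 0.03x3 + 1.58x4 + 0.82x5 + 0.02x6 ≥ 1.12   (28-day strength contribution)
  x2 ≤ 0.9
  x4 ≤ 4.3
  x1, x2, x3, x4, x5, x6 ≥ 0.
At the optimum only limestone filler, GGBS are positive (Portland cement, crushed granite, silica fume, river sand = 0). The fines and 28-day strength contribution requirements are met with equality.
So limestone filler = 0.7897 kg, GGBS = 1.25 kg.
Objective = 0.035·0.7897 + 0.07·1.25 = 0.11514.

$0.115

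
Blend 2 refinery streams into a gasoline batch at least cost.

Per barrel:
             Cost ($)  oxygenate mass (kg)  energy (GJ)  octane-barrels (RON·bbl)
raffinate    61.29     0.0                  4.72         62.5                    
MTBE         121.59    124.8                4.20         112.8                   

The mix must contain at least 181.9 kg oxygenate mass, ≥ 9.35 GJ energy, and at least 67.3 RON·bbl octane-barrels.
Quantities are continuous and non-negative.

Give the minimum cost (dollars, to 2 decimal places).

$219.14

Let x1 = barrels of raffinate, x2 = barrels of MTBE.
min 61.29x1 + 121.59x2 subject to:
  124.8x2 ≥ 181.9   (oxygenate mass)
  4.72x1 + 4.2x2 ≥ 9.35   (energy)
  62.5x1 + 112.8x2 ≥ 67.3   (octane-barrels)
  x1, x2 ≥ 0.
Both inputs are positive at the optimum. Binding constraints: oxygenate mass and energy.
So raffinate = 0.68398 barrels, MTBE = 1.4575 barrels.
Cost = 61.29·0.68398 + 121.59·1.4575 = 219.1386.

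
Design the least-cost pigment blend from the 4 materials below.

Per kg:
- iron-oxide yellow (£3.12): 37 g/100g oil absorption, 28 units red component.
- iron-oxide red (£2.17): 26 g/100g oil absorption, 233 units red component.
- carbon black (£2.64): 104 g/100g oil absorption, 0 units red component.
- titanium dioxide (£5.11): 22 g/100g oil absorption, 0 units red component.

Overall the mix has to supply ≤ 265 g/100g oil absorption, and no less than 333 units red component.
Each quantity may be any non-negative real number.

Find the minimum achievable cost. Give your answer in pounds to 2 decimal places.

£3.10

Set it up as a linear program. Let x1 = kg of iron-oxide yellow, x2 = kg of iron-oxide red, x3 = kg of carbon black, x4 = kg of titanium dioxide.
Minimize 3.12x1 + 2.17x2 + 2.64x3 + 5.11x4 with:
  37x1 + 26x2 + 104x3 + 22x4 ≤ 265   (oil absorption)
  28x1 + 233x2 ≥ 333   (red component)
  x1, x2, x3, x4 ≥ 0.
At the optimum only iron-oxide red is positive (iron-oxide yellow, carbon black, titanium dioxide = 0). There the red component constraint is tight.
Solving gives x2 = 1.429.
Total cost: 2.17·1.429 = 3.1009.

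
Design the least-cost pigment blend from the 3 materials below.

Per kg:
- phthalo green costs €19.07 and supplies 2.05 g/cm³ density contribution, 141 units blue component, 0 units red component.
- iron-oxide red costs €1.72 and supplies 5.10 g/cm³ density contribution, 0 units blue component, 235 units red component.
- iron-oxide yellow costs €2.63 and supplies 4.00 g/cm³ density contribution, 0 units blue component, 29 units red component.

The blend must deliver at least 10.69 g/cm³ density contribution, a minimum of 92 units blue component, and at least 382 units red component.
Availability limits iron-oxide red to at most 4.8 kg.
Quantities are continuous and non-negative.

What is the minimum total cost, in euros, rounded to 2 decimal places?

Let x1 = kg of phthalo green, x2 = kg of iron-oxide red, x3 = kg of iron-oxide yellow.
Minimize 19.07x1 + 1.72x2 + 2.63x3 s.t.:
  2.05x1 + 5.1x2 + 4x3 ≥ 10.69   (density contribution)
  141x1 ≥ 92   (blue component)
  235x2 + 29x3 ≥ 382   (red component)
  x2 ≤ 4.8
  x1, x2, x3 ≥ 0.
The optimal basis is {phthalo green, iron-oxide red}; iron-oxide yellow drops out. The density contribution and blue component requirements are met with equality.
Solving gives x1 = 0.6525, x2 = 1.834.
Cost = 19.07·0.6525 + 1.72·1.834 = 15.5977.

€15.60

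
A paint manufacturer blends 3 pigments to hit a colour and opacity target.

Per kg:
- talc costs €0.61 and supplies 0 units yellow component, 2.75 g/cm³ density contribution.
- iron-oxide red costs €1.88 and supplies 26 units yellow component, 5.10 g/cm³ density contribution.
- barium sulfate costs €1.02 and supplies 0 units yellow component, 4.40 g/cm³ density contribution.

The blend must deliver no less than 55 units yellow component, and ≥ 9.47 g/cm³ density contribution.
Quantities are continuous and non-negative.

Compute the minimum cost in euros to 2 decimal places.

€3.98

Let x1 = kg of talc, x2 = kg of iron-oxide red, x3 = kg of barium sulfate.
min 0.61x1 + 1.88x2 + 1.02x3 subject to:
  26x2 ≥ 55   (yellow component)
  2.75x1 + 5.1x2 + 4.4x3 ≥ 9.47   (density contribution)
  x1, x2, x3 ≥ 0.
The minimum-cost mix takes nothing from talc, barium sulfate — only iron-oxide red. The yellow component requirement is met with equality.
Solving gives x2 = 2.115.
Total cost: 1.88·2.115 = 3.9762.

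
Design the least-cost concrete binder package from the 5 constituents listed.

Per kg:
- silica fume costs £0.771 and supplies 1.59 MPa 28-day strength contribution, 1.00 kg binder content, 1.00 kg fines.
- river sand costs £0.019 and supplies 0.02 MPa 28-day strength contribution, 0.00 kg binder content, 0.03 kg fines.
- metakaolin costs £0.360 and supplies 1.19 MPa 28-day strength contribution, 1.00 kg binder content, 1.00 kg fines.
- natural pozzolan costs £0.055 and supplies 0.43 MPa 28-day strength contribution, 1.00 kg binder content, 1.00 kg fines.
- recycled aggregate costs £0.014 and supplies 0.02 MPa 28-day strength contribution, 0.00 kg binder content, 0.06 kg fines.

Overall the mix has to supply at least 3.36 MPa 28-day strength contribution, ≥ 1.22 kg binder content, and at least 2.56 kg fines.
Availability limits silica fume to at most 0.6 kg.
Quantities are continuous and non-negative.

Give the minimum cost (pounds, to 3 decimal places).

£0.430

Let x1 = kg of silica fume, x2 = kg of river sand, x3 = kg of metakaolin, x4 = kg of natural pozzolan, x5 = kg of recycled aggregate.
Minimise 0.771x1 + 0.019x2 + 0.36x3 + 0.055x4 + 0.014x5 with:
  1.59x1 + 0.02x2 + 1.19x3 + 0.43x4 + 0.02x5 ≥ 3.36   (28-day strength contribution)
  1x1 + 1x3 + 1x4 ≥ 1.22   (binder content)
  1x1 + 0.03x2 + 1x3 + 1x4 + 0.06x5 ≥ 2.56   (fines)
  x1 ≤ 0.6
  x1, x2, x3, x4, x5 ≥ 0.
At the optimum only natural pozzolan is positive (silica fume, river sand, metakaolin, recycled aggregate = 0). Binding constraint: 28-day strength contribution.
That vertex is x4 = 7.814.
Cost = 0.055·7.814 = 0.42977.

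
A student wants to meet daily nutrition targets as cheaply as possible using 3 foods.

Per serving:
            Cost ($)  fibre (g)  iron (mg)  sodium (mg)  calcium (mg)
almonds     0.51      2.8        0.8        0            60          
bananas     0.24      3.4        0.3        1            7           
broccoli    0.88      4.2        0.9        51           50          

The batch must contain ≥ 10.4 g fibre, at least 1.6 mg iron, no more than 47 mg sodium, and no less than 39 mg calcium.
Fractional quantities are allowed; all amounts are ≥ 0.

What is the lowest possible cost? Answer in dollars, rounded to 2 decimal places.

$1.12

Treat it as an LP. Let x1 = servings of almonds, x2 = servings of bananas, x3 = servings of broccoli.
Minimize 0.51x1 + 0.24x2 + 0.88x3 s.t.:
  2.8x1 + 3.4x2 + 4.2x3 ≥ 10.4   (fibre)
  0.8x1 + 0.3x2 + 0.9x3 ≥ 1.6   (iron)
  1x2 + 51x3 ≤ 47   (sodium)
  60x1 + 7x2 + 50x3 ≥ 39   (calcium)
  x1, x2, x3 ≥ 0.
The cheapest feasible vertex uses only almonds, bananas; broccoli is not used. There the fibre and iron constraints are tight.
Optimal quantities: almonds = 1.234 servings, bananas = 2.043 servings.
Objective = 0.51·1.234 + 0.24·2.043 = 1.1197.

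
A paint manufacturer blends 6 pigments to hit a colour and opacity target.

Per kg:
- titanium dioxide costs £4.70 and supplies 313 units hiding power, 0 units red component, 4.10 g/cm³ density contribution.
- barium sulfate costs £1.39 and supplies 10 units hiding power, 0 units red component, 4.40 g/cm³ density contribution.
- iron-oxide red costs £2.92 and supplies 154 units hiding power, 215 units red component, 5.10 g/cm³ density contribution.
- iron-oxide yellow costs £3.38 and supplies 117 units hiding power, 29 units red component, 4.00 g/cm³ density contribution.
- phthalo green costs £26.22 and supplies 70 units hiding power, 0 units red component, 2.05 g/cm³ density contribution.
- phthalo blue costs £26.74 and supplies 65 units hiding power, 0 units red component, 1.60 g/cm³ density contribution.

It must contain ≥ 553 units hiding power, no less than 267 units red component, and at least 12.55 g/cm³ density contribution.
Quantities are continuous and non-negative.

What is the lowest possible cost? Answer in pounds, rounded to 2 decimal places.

Let x1 = kg of titanium dioxide, x2 = kg of barium sulfate, x3 = kg of iron-oxide red, x4 = kg of iron-oxide yellow, x5 = kg of phthalo green, x6 = kg of phthalo blue.
min 4.7x1 + 1.39x2 + 2.92x3 + 3.38x4 + 26.22x5 + 26.74x6 with:
  313x1 + 10x2 + 154x3 + 117x4 + 70x5 + 65x6 ≥ 553   (hiding power)
  215x3 + 29x4 ≥ 267   (red component)
  4.1x1 + 4.4x2 + 5.1x3 + 4x4 + 2.05x5 + 1.6x6 ≥ 12.55   (density contribution)
  x1, x2, x3, x4, x5, x6 ≥ 0.
The cheapest feasible vertex uses only titanium dioxide, iron-oxide red; barium sulfate, iron-oxide yellow, phthalo green, phthalo blue are not used. Binding constraints: hiding power and density contribution.
So titanium dioxide = 0.9199 kg, iron-oxide red = 1.721 kg.
Cost = 4.7·0.9199 + 2.92·1.721 = 9.3489.

£9.35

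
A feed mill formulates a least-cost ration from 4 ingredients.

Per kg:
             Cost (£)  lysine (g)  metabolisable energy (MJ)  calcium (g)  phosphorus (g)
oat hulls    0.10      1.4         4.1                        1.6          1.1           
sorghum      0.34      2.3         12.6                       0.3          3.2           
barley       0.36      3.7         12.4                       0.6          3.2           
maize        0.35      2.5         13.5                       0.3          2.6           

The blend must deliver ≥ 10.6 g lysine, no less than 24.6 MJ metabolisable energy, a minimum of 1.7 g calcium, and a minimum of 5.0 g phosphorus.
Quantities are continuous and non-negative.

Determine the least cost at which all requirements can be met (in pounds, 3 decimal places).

£0.757

Let x1 = kg of oat hulls, x2 = kg of sorghum, x3 = kg of barley, x4 = kg of maize.
Minimize 0.1x1 + 0.34x2 + 0.36x3 + 0.35x4 with:
  1.4x1 + 2.3x2 + 3.7x3 + 2.5x4 ≥ 10.6   (lysine)
  4.1x1 + 12.6x2 + 12.4x3 + 13.5x4 ≥ 24.6   (metabolisable energy)
  1.6x1 + 0.3x2 + 0.6x3 + 0.3x4 ≥ 1.7   (calcium)
  1.1x1 + 3.2x2 + 3.2x3 + 2.6x4 ≥ 5   (phosphorus)
  x1, x2, x3, x4 ≥ 0.
The cheapest feasible vertex uses only oat hulls; sorghum, barley, maize are not used. Binding constraint: lysine.
That vertex is x1 = 7.571.
Cost = 0.1·7.571 = 0.75710.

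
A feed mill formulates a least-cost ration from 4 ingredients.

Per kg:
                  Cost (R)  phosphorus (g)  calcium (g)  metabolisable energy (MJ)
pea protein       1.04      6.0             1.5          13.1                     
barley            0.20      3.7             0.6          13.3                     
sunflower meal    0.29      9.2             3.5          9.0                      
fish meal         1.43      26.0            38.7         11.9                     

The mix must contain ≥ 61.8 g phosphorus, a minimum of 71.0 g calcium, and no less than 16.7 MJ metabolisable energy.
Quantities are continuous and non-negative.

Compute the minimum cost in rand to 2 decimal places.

Let x1 = kg of pea protein, x2 = kg of barley, x3 = kg of sunflower meal, x4 = kg of fish meal.
min 1.04x1 + 0.2x2 + 0.29x3 + 1.43x4 subject to:
  6x1 + 3.7x2 + 9.2x3 + 26x4 ≥ 61.8   (phosphorus)
  1.5x1 + 0.6x2 + 3.5x3 + 38.7x4 ≥ 71   (calcium)
  13.1x1 + 13.3x2 + 9x3 + 11.9x4 ≥ 16.7   (metabolisable energy)
  x1, x2, x3, x4 ≥ 0.
The cheapest feasible vertex uses only sunflower meal, fish meal; pea protein, barley are not used. There the phosphorus and calcium constraints are tight.
Solving gives x3 = 2.059, x4 = 1.648.
Total cost: 0.29·2.059 + 1.43·1.648 = 2.9538.

R2.95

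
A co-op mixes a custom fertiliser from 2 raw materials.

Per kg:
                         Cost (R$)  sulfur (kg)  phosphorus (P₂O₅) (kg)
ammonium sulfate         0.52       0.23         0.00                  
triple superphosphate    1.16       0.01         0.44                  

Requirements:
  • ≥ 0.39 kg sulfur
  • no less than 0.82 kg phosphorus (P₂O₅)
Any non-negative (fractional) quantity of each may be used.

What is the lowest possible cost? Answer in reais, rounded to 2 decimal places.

Let x1 = kg of ammonium sulfate, x2 = kg of triple superphosphate.
min 0.52x1 + 1.16x2 s.t.:
  0.23x1 + 0.01x2 ≥ 0.39   (sulfur)
  0.44x2 ≥ 0.82   (phosphorus (P₂O₅))
  x1, x2 ≥ 0.
Both inputs are positive at the optimum. Binding constraints: sulfur and phosphorus (P₂O₅).
So ammonium sulfate = 1.615 kg, triple superphosphate = 1.864 kg.
Cost = 0.52·1.615 + 1.16·1.864 = 3.0020.

R$3.00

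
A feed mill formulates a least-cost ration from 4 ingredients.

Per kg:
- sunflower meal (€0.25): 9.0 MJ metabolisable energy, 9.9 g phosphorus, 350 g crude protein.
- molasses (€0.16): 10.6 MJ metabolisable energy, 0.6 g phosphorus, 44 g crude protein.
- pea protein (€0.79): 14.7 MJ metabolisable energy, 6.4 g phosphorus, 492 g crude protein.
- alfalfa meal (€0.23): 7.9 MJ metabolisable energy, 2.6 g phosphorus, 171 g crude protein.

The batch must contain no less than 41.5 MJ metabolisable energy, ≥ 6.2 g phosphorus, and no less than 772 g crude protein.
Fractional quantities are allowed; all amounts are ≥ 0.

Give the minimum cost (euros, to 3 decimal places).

This is a linear program. Let x1 = kg of sunflower meal, x2 = kg of molasses, x3 = kg of pea protein, x4 = kg of alfalfa meal.
Minimize 0.25x1 + 0.16x2 + 0.79x3 + 0.23x4 with:
  9x1 + 10.6x2 + 14.7x3 + 7.9x4 ≥ 41.5   (metabolisable energy)
  9.9x1 + 0.6x2 + 6.4x3 + 2.6x4 ≥ 6.2   (phosphorus)
  350x1 + 44x2 + 492x3 + 171x4 ≥ 772   (crude protein)
  x1, x2, x3, x4 ≥ 0.
The minimum-cost mix takes nothing from pea protein, alfalfa meal — only sunflower meal, molasses. Binding constraints: metabolisable energy and crude protein.
Optimal quantities: sunflower meal = 1.918 kg, molasses = 2.286 kg.
Total cost: 0.25·1.918 + 0.16·2.286 = 0.84526.

€0.845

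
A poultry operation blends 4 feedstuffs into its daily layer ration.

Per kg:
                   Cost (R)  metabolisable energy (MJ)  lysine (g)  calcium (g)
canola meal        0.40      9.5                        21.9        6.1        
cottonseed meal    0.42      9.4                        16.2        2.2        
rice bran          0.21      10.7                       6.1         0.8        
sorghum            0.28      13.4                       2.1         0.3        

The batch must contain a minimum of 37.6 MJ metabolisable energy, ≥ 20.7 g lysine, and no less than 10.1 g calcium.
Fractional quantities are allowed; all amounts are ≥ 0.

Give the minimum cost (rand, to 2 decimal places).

Treat it as an LP. Let x1 = kg of canola meal, x2 = kg of cottonseed meal, x3 = kg of rice bran, x4 = kg of sorghum.
Minimize 0.4x1 + 0.42x2 + 0.21x3 + 0.28x4 subject to:
  9.5x1 + 9.4x2 + 10.7x3 + 13.4x4 ≥ 37.6   (metabolisable energy)
  21.9x1 + 16.2x2 + 6.1x3 + 2.1x4 ≥ 20.7   (lysine)
  6.1x1 + 2.2x2 + 0.8x3 + 0.3x4 ≥ 10.1   (calcium)
  x1, x2, x3, x4 ≥ 0.
At the optimum only canola meal, rice bran are positive (cottonseed meal, sorghum = 0). There the metabolisable energy and calcium constraints are tight.
That vertex is x1 = 1.352, x3 = 2.313.
Objective = 0.4·1.352 + 0.21·2.313 = 1.0265.

R1.03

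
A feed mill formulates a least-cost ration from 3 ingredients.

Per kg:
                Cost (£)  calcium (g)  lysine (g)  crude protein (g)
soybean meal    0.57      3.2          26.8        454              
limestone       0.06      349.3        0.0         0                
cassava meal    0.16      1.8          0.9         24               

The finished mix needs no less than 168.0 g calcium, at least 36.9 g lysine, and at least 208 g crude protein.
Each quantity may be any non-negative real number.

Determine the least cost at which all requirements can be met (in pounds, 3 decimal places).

Treat it as an LP. Let x1 = kg of soybean meal, x2 = kg of limestone, x3 = kg of cassava meal.
Minimize 0.57x1 + 0.06x2 + 0.16x3 with:
  3.2x1 + 349.3x2 + 1.8x3 ≥ 168   (calcium)
  26.8x1 + 0.9x3 ≥ 36.9   (lysine)
  454x1 + 24x3 ≥ 208   (crude protein)
  x1, x2, x3 ≥ 0.
At the optimum only soybean meal, limestone are positive (cassava meal = 0). The calcium and lysine requirements are met with equality.
Optimal quantities: soybean meal = 1.377 kg, limestone = 0.4683 kg.
Cost = 0.57·1.377 + 0.06·0.4683 = 0.81299.

£0.813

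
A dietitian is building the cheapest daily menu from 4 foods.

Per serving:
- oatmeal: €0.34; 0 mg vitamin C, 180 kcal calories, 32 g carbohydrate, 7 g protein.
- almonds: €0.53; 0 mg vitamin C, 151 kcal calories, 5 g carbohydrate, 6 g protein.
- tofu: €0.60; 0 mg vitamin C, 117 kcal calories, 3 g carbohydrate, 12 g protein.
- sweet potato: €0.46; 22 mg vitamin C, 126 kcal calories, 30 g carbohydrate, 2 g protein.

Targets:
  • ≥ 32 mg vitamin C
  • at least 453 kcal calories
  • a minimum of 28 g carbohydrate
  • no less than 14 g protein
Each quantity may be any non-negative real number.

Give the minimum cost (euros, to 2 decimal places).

Set it up as a linear program. Let x1 = servings of oatmeal, x2 = servings of almonds, x3 = servings of tofu, x4 = servings of sweet potato.
Minimize 0.34x1 + 0.53x2 + 0.6x3 + 0.46x4 s.t.:
  22x4 ≥ 32   (vitamin C)
  180x1 + 151x2 + 117x3 + 126x4 ≥ 453   (calories)
  32x1 + 5x2 + 3x3 + 30x4 ≥ 28   (carbohydrate)
  7x1 + 6x2 + 12x3 + 2x4 ≥ 14   (protein)
  x1, x2, x3, x4 ≥ 0.
The minimum-cost mix takes nothing from almonds, tofu — only oatmeal, sweet potato. Binding constraints: vitamin C and protein.
Solving gives x1 = 1.584, x4 = 1.455.
Total cost: 0.34·1.584 + 0.46·1.455 = 1.2079.

€1.21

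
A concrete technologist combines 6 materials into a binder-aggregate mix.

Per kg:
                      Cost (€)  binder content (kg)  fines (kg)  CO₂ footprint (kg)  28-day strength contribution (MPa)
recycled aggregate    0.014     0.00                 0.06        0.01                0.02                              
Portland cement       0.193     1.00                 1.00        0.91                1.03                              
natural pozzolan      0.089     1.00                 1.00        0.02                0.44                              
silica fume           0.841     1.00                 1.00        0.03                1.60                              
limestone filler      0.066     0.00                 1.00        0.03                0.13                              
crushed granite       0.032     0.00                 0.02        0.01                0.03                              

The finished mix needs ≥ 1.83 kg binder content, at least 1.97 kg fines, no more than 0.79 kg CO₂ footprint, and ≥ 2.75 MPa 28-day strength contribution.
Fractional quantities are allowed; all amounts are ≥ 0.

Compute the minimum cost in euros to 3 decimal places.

€0.544

Set it up as a linear program. Let x1 = kg of recycled aggregate, x2 = kg of Portland cement, x3 = kg of natural pozzolan, x4 = kg of silica fume, x5 = kg of limestone filler, x6 = kg of crushed granite.
min 0.014x1 + 0.193x2 + 0.089x3 + 0.841x4 + 0.066x5 + 0.032x6 with:
  1x2 + 1x3 + 1x4 ≥ 1.83   (binder content)
  0.06x1 + 1x2 + 1x3 + 1x4 + 1x5 + 0.02x6 ≥ 1.97   (fines)
  0.01x1 + 0.91x2 + 0.02x3 + 0.03x4 + 0.03x5 + 0.01x6 ≤ 0.79   (CO₂ footprint)
  0.02x1 + 1.03x2 + 0.44x3 + 1.6x4 + 0.13x5 + 0.03x6 ≥ 2.75   (28-day strength contribution)
  x1, x2, x3, x4, x5, x6 ≥ 0.
The optimal basis is {Portland cement, natural pozzolan}; recycled aggregate, silica fume, limestone filler, crushed granite drop out. The CO₂ footprint and 28-day strength contribution requirements are met with equality.
Optimal quantities: Portland cement = 0.7704 kg, natural pozzolan = 4.447 kg.
Hence cost = 0.193·0.7704 + 0.089·4.447 = €0.54447.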